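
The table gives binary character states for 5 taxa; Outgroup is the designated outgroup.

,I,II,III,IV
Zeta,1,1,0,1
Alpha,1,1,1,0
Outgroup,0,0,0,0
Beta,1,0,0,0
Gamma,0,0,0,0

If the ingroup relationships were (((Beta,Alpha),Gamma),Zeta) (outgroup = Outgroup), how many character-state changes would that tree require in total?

Map each character onto (((Beta,Alpha),Gamma),Zeta) (rooted by Outgroup) and count the minimum state changes it requires (Fitch parsimony):
I: 2; II: 2; III: 1; IV: 1.
Total tree length = 6.

6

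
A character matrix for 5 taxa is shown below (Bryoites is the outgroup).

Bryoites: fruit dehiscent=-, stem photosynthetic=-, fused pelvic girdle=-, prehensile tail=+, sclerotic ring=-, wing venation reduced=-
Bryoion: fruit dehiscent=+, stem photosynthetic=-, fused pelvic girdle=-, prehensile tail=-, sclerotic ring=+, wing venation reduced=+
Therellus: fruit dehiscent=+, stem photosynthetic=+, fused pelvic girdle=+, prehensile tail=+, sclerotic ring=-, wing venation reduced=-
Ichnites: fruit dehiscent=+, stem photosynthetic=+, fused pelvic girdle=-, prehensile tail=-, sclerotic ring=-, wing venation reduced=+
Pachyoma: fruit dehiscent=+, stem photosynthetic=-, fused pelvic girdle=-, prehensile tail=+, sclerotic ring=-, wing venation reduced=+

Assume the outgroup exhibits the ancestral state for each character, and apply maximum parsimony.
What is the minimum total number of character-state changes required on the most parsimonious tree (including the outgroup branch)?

Character polarity is set by the outgroup: the derived state is whichever differs from the outgroup's state, so for prehensile tail the derived state is '-', and for the remaining characters it is '+'.
fruit dehiscent (derived state '+') is shared by all ingroup taxa — unites the whole ingroup.
stem photosynthetic (state '+') occurs in Ichnites and Therellus but conflicts with the nesting implied by the other characters — most parsimoniously interpreted as homoplasy.
fused pelvic girdle: derived state '+' in Therellus only — an autapomorphy, so it tells us nothing about relationships among taxa.
prehensile tail (derived state '-') is shared by Bryoion and Ichnites — a synapomorphy uniting that clade.
sclerotic ring: derived state '+' in Bryoion only — an autapomorphy, so it tells us nothing about relationships among taxa.
wing venation reduced (derived state '+') is shared by Bryoion, Ichnites, and Pachyoma — a synapomorphy uniting that clade.
Most parsimonious ingroup topology: (((Bryoion,Ichnites),Pachyoma),Therellus).
Changes per character on this tree: fruit dehiscent: 1; stem photosynthetic: 2; fused pelvic girdle: 1; prehensile tail: 1; sclerotic ring: 1; wing venation reduced: 1.
Total = 7.

7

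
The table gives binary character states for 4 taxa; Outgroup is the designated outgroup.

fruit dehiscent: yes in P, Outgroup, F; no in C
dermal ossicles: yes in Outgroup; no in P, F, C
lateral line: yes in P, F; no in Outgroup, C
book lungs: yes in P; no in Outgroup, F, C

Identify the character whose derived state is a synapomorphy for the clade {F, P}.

Character polarity is set by the outgroup: the derived state is whichever differs from the outgroup's state, so for fruit dehiscent, dermal ossicles the derived state is 'no', and for the remaining characters it is 'yes'.
fruit dehiscent: derived state 'no' in C only — an autapomorphy, so it tells us nothing about relationships among taxa.
All ingroup taxa share the derived state 'no' for dermal ossicles; it defines the ingroup but does not resolve relationships within it.
lateral line (derived state 'yes') is shared by F and P — a synapomorphy uniting that clade.
book lungs: derived state 'yes' in P only — an autapomorphy, so it tells us nothing about relationships among taxa.
Most parsimonious ingroup topology: ((F,P),C).
The clade {F, P} is supported by lateral line: its derived state 'yes' occurs in exactly those taxa and in no other taxon (including the outgroup).

lateral line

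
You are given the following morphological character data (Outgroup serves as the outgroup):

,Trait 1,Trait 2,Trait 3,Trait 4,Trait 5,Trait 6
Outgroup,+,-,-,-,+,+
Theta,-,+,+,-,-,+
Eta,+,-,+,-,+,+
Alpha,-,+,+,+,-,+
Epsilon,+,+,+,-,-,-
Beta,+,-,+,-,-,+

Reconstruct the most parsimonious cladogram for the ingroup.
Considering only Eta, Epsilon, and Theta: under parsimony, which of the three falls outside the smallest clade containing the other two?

Eta

Character polarity is set by the outgroup: the derived state is whichever differs from the outgroup's state, so for Trait 1, Trait 5, Trait 6 the derived state is '-', and for the remaining characters it is '+'.
Only Alpha and Theta show the derived state '-' for Trait 1, supporting them as a clade.
Trait 2: derived state '+' in Alpha, Epsilon, and Theta only — synapomorphy for {Alpha, Epsilon, Theta}.
All ingroup taxa share the derived state '+' for Trait 3; it defines the ingroup but does not resolve relationships within it.
Trait 4 (derived state '+') is unique to Alpha (autapomorphy; uninformative for grouping).
Trait 5 (derived state '-') is shared by Alpha, Beta, Epsilon, and Theta — a synapomorphy uniting that clade.
Trait 6: derived state '-' in Epsilon only — an autapomorphy, so it tells us nothing about relationships among taxa.
Most parsimonious ingroup topology: ((((Theta,Alpha),Epsilon),Beta),Eta).
Epsilon and Theta share a more recent common ancestor with each other than either does with Eta, so Eta is the least closely related of the three.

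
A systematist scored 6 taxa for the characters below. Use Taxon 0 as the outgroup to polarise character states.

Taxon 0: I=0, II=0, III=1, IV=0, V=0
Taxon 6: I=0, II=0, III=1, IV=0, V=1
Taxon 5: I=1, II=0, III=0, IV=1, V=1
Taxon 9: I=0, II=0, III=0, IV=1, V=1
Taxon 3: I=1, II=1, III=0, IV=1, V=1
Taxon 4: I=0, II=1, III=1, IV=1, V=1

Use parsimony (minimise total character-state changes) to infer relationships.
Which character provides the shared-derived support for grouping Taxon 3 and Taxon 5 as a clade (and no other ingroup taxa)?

Character polarity is set by the outgroup: the derived state is whichever differs from the outgroup's state, so for III the derived state is '0', and for the remaining characters it is '1'.
Only Taxon 3 and Taxon 5 show the derived state '1' for I, supporting them as a clade.
II groups Taxon 3 and Taxon 4, which is incompatible with the clades supported by the remaining characters; treating it as convergent (homoplasy) costs fewer steps than any alternative tree.
Only Taxon 3, Taxon 5, and Taxon 9 show the derived state '0' for III, supporting them as a clade.
IV: derived state '1' in Taxon 3, Taxon 4, Taxon 5, and Taxon 9 only — synapomorphy for {Taxon 3, Taxon 4, Taxon 5, Taxon 9}.
All ingroup taxa share the derived state '1' for V; it defines the ingroup but does not resolve relationships within it.
Most parsimonious ingroup topology: (Taxon 6,(((Taxon 5,Taxon 3),Taxon 9),Taxon 4)).
The clade {Taxon 3, Taxon 5} is supported by I: its derived state '1' occurs in exactly those taxa and in no other taxon (including the outgroup).

I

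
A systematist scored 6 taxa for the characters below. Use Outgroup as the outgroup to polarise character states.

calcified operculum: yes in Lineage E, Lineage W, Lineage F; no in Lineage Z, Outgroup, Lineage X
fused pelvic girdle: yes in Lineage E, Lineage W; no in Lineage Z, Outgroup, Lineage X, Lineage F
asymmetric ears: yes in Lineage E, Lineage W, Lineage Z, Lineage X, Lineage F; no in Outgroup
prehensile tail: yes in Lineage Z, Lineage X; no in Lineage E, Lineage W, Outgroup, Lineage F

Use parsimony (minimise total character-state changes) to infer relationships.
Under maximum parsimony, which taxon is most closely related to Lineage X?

The outgroup has state 'no' for every character, so 'yes' is the derived state throughout.
calcified operculum: derived state 'yes' in Lineage E, Lineage F, and Lineage W only — synapomorphy for {Lineage E, Lineage F, Lineage W}.
Only Lineage E and Lineage W show the derived state 'yes' for fused pelvic girdle, supporting them as a clade.
asymmetric ears (derived state 'yes') is shared by all ingroup taxa — unites the whole ingroup.
prehensile tail: derived state 'yes' in Lineage X and Lineage Z only — synapomorphy for {Lineage X, Lineage Z}.
Most parsimonious ingroup topology: ((Lineage F,(Lineage E,Lineage W)),(Lineage X,Lineage Z)).
Lineage X and Lineage Z form a cherry on this tree, so they are sister taxa.

Lineage Z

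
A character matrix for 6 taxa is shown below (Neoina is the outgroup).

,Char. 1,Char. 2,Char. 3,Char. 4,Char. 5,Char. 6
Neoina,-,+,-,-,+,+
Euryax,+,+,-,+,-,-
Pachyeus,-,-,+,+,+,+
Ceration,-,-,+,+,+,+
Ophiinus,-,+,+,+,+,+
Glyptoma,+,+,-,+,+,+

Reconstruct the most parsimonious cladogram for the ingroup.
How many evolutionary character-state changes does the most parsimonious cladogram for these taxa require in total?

Character polarity is set by the outgroup: the derived state is whichever differs from the outgroup's state, so for Char. 2, Char. 5, Char. 6 the derived state is '-', and for the remaining characters it is '+'.
Char. 1: derived state '+' in Euryax and Glyptoma only — synapomorphy for {Euryax, Glyptoma}.
Char. 2 (derived state '-') is shared by Ceration and Pachyeus — a synapomorphy uniting that clade.
Char. 3 (derived state '+') is shared by Ceration, Ophiinus, and Pachyeus — a synapomorphy uniting that clade.
All ingroup taxa share the derived state '+' for Char. 4; it defines the ingroup but does not resolve relationships within it.
Char. 5: derived state '-' in Euryax only — an autapomorphy, so it tells us nothing about relationships among taxa.
Char. 6 (derived state '-') is unique to Euryax (autapomorphy; uninformative for grouping).
Most parsimonious ingroup topology: ((Euryax,Glyptoma),((Pachyeus,Ceration),Ophiinus)).
Changes per character on this tree: Char. 1: 1; Char. 2: 1; Char. 3: 1; Char. 4: 1; Char. 5: 1; Char. 6: 1.
Total = 6.

6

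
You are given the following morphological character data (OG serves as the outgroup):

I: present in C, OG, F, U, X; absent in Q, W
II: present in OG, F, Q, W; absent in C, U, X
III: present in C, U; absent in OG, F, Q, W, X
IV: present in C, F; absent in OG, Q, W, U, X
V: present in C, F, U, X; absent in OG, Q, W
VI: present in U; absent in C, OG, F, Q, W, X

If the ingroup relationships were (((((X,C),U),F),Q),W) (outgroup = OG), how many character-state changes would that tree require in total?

9

Map each character onto (((((X,C),U),F),Q),W) (rooted by OG) and count the minimum state changes it requires (Fitch parsimony):
I: 2; II: 1; III: 2; IV: 2; V: 1; VI: 1.
Total tree length = 9.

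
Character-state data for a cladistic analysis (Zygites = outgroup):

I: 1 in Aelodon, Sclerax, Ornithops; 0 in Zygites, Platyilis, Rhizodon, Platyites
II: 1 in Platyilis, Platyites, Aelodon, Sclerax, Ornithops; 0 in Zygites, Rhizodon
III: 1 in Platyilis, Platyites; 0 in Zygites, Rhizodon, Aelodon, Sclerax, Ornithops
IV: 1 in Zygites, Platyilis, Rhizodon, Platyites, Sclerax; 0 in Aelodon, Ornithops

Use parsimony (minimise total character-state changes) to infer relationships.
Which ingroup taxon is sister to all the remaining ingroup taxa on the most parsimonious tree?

Character polarity is set by the outgroup: the derived state is whichever differs from the outgroup's state, so for IV the derived state is '0', and for the remaining characters it is '1'.
I (derived state '1') is shared by Aelodon, Ornithops, and Sclerax — a synapomorphy uniting that clade.
Only Aelodon, Ornithops, Platyilis, Platyites, and Sclerax show the derived state '1' for II, supporting them as a clade.
III: derived state '1' in Platyilis and Platyites only — synapomorphy for {Platyilis, Platyites}.
Only Aelodon and Ornithops show the derived state '0' for IV, supporting them as a clade.
Most parsimonious ingroup topology: (((Platyilis,Platyites),((Aelodon,Ornithops),Sclerax)),Rhizodon).
Rhizodon is sister to the clade containing all other ingroup taxa, so it is the earliest-diverging (most basal) ingroup lineage.

Rhizodon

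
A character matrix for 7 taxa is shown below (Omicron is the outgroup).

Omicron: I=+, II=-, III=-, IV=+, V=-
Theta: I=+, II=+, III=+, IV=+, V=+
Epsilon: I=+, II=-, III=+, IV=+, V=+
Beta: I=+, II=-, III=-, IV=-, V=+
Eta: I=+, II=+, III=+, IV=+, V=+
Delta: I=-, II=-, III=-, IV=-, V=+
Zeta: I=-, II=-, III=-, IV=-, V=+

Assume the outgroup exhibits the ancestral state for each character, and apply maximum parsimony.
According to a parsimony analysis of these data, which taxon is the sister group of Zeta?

Delta

Character polarity is set by the outgroup: the derived state is whichever differs from the outgroup's state, so for I, IV the derived state is '-', and for the remaining characters it is '+'.
I (derived state '-') is shared by Delta and Zeta — a synapomorphy uniting that clade.
Only Eta and Theta show the derived state '+' for II, supporting them as a clade.
Only Epsilon, Eta, and Theta show the derived state '+' for III, supporting them as a clade.
Only Beta, Delta, and Zeta show the derived state '-' for IV, supporting them as a clade.
All ingroup taxa share the derived state '+' for V; it defines the ingroup but does not resolve relationships within it.
Most parsimonious ingroup topology: (((Theta,Eta),Epsilon),(Beta,(Delta,Zeta))).
Zeta and Delta form a cherry on this tree, so they are sister taxa.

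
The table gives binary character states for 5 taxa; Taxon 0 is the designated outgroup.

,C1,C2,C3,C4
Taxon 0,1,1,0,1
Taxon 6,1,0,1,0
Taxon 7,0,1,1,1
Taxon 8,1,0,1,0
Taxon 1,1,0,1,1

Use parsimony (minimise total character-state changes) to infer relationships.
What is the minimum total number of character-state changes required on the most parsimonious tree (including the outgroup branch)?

Character polarity is set by the outgroup: the derived state is whichever differs from the outgroup's state, so for C1, C2, C4 the derived state is '0', and for the remaining characters it is '1'.
C1: derived state '0' in Taxon 7 only — an autapomorphy, so it tells us nothing about relationships among taxa.
C2 (derived state '0') is shared by Taxon 1, Taxon 6, and Taxon 8 — a synapomorphy uniting that clade.
C3 (derived state '1') is shared by all ingroup taxa — unites the whole ingroup.
C4 (derived state '0') is shared by Taxon 6 and Taxon 8 — a synapomorphy uniting that clade.
Most parsimonious ingroup topology: (((Taxon 6,Taxon 8),Taxon 1),Taxon 7).
Changes per character on this tree: C1: 1; C2: 1; C3: 1; C4: 1.
Total = 4.

4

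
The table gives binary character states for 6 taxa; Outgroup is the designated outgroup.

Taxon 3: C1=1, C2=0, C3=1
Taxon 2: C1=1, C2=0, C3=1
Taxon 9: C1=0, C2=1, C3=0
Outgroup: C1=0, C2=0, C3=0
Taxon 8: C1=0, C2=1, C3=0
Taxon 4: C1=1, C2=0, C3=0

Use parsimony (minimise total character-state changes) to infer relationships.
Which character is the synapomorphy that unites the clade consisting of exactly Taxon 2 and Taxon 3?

C3

The outgroup has state '0' for every character, so '1' is the derived state throughout.
Only Taxon 2, Taxon 3, and Taxon 4 show the derived state '1' for C1, supporting them as a clade.
Only Taxon 8 and Taxon 9 show the derived state '1' for C2, supporting them as a clade.
Only Taxon 2 and Taxon 3 show the derived state '1' for C3, supporting them as a clade.
Most parsimonious ingroup topology: (((Taxon 2,Taxon 3),Taxon 4),(Taxon 8,Taxon 9)).
The clade {Taxon 2, Taxon 3} is supported by C3: its derived state '1' occurs in exactly those taxa and in no other taxon (including the outgroup).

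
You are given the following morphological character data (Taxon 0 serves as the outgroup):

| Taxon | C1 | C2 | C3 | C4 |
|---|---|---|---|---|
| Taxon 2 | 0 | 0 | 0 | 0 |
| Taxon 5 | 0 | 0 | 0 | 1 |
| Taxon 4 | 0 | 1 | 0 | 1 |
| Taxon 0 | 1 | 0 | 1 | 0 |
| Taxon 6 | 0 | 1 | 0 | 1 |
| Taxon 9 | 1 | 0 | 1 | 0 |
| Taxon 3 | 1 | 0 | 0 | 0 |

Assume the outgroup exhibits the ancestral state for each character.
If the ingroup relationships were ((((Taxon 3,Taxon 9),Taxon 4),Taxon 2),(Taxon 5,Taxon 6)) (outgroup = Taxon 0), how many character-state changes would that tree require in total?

Map each character onto ((((Taxon 3,Taxon 9),Taxon 4),Taxon 2),(Taxon 5,Taxon 6)) (rooted by Taxon 0) and count the minimum state changes it requires (Fitch parsimony):
C1: 2; C2: 2; C3: 2; C4: 2.
Total tree length = 8.

8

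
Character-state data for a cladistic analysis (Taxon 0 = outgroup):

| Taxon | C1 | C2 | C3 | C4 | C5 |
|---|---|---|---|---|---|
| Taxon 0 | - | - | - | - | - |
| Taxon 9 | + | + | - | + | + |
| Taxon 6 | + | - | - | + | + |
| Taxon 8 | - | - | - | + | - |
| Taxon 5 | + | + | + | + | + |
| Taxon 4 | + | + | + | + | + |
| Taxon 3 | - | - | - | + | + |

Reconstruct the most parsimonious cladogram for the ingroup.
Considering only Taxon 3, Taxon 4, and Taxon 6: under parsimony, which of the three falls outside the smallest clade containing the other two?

Taxon 3

The outgroup has state '-' for every character, so '+' is the derived state throughout.
Only Taxon 4, Taxon 5, Taxon 6, and Taxon 9 show the derived state '+' for C1, supporting them as a clade.
C2: derived state '+' in Taxon 4, Taxon 5, and Taxon 9 only — synapomorphy for {Taxon 4, Taxon 5, Taxon 9}.
C3: derived state '+' in Taxon 4 and Taxon 5 only — synapomorphy for {Taxon 4, Taxon 5}.
C4 (derived state '+') is shared by all ingroup taxa — unites the whole ingroup.
C5 (derived state '+') is shared by Taxon 3, Taxon 4, Taxon 5, Taxon 6, and Taxon 9 — a synapomorphy uniting that clade.
Most parsimonious ingroup topology: ((((Taxon 9,(Taxon 5,Taxon 4)),Taxon 6),Taxon 3),Taxon 8).
Taxon 6 and Taxon 4 share a more recent common ancestor with each other than either does with Taxon 3, so Taxon 3 is the least closely related of the three.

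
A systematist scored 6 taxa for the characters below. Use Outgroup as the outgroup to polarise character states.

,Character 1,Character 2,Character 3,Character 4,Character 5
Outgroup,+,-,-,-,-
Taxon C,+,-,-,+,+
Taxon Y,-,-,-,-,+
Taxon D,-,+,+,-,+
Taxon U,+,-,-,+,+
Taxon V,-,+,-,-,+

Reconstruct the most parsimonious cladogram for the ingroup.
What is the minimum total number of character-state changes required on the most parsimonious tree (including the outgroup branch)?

Character polarity is set by the outgroup: the derived state is whichever differs from the outgroup's state, so for Character 1 the derived state is '-', and for the remaining characters it is '+'.
Character 1 (derived state '-') is shared by Taxon D, Taxon V, and Taxon Y — a synapomorphy uniting that clade.
Character 2: derived state '+' in Taxon D and Taxon V only — synapomorphy for {Taxon D, Taxon V}.
Character 3: derived state '+' in Taxon D only — an autapomorphy, so it tells us nothing about relationships among taxa.
Character 4: derived state '+' in Taxon C and Taxon U only — synapomorphy for {Taxon C, Taxon U}.
Character 5 (derived state '+') is shared by all ingroup taxa — unites the whole ingroup.
Most parsimonious ingroup topology: ((Taxon C,Taxon U),(Taxon Y,(Taxon D,Taxon V))).
Changes per character on this tree: Character 1: 1; Character 2: 1; Character 3: 1; Character 4: 1; Character 5: 1.
Total = 5.

5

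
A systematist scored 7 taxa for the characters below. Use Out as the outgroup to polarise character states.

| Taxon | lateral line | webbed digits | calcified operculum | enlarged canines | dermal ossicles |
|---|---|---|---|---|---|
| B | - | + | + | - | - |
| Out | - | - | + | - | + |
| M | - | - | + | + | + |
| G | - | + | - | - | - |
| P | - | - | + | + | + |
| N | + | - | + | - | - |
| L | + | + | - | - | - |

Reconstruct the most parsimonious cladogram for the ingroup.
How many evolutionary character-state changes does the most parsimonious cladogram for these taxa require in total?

6

Character polarity is set by the outgroup: the derived state is whichever differs from the outgroup's state, so for calcified operculum, dermal ossicles the derived state is '-', and for the remaining characters it is '+'.
lateral line groups L and N, which is incompatible with the clades supported by the remaining characters; treating it as convergent (homoplasy) costs fewer steps than any alternative tree.
webbed digits: derived state '+' in B, G, and L only — synapomorphy for {B, G, L}.
calcified operculum: derived state '-' in G and L only — synapomorphy for {G, L}.
Only M and P show the derived state '+' for enlarged canines, supporting them as a clade.
dermal ossicles (derived state '-') is shared by B, G, L, and N — a synapomorphy uniting that clade.
Most parsimonious ingroup topology: (((B,(G,L)),N),(M,P)).
Changes per character on this tree: lateral line: 2; webbed digits: 1; calcified operculum: 1; enlarged canines: 1; dermal ossicles: 1.
Total = 6.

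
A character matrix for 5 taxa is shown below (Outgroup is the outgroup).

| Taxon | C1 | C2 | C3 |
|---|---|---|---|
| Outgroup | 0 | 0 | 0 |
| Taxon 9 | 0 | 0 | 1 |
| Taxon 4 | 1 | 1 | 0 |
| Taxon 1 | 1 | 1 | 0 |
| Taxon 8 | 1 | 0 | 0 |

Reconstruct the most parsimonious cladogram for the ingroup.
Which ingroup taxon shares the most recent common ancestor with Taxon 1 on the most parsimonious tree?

The outgroup has state '0' for every character, so '1' is the derived state throughout.
C1 (derived state '1') is shared by Taxon 1, Taxon 4, and Taxon 8 — a synapomorphy uniting that clade.
C2 (derived state '1') is shared by Taxon 1 and Taxon 4 — a synapomorphy uniting that clade.
C3: derived state '1' in Taxon 9 only — an autapomorphy, so it tells us nothing about relationships among taxa.
Most parsimonious ingroup topology: (Taxon 9,((Taxon 4,Taxon 1),Taxon 8)).
Taxon 1 and Taxon 4 form a cherry on this tree, so they are sister taxa.

Taxon 4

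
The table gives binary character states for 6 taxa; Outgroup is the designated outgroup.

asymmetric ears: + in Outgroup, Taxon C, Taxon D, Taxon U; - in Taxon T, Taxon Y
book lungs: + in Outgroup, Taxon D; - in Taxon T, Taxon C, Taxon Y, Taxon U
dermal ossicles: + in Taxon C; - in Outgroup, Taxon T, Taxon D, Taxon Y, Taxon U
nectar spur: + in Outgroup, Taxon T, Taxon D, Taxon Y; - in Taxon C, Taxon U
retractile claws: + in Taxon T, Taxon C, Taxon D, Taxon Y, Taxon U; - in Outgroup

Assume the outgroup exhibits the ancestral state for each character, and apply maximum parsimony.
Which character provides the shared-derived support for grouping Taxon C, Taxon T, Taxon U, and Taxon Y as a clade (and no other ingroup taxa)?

book lungs

Character polarity is set by the outgroup: the derived state is whichever differs from the outgroup's state, so for asymmetric ears, book lungs, nectar spur the derived state is '-', and for the remaining characters it is '+'.
Only Taxon T and Taxon Y show the derived state '-' for asymmetric ears, supporting them as a clade.
book lungs (derived state '-') is shared by Taxon C, Taxon T, Taxon U, and Taxon Y — a synapomorphy uniting that clade.
dermal ossicles (derived state '+') is unique to Taxon C (autapomorphy; uninformative for grouping).
Only Taxon C and Taxon U show the derived state '-' for nectar spur, supporting them as a clade.
All ingroup taxa share the derived state '+' for retractile claws; it defines the ingroup but does not resolve relationships within it.
Most parsimonious ingroup topology: (((Taxon T,Taxon Y),(Taxon C,Taxon U)),Taxon D).
The clade {Taxon C, Taxon T, Taxon U, Taxon Y} is supported by book lungs: its derived state '-' occurs in exactly those taxa and in no other taxon (including the outgroup).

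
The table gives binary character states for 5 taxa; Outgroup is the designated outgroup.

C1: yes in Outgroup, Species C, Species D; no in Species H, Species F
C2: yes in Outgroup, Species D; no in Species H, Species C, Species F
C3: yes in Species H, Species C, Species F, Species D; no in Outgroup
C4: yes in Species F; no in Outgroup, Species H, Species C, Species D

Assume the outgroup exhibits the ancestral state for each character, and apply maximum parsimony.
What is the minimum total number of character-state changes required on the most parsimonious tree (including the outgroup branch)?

4

Character polarity is set by the outgroup: the derived state is whichever differs from the outgroup's state, so for C1, C2 the derived state is 'no', and for the remaining characters it is 'yes'.
C1: derived state 'no' in Species F and Species H only — synapomorphy for {Species F, Species H}.
Only Species C, Species F, and Species H show the derived state 'no' for C2, supporting them as a clade.
All ingroup taxa share the derived state 'yes' for C3; it defines the ingroup but does not resolve relationships within it.
C4 (derived state 'yes') is unique to Species F (autapomorphy; uninformative for grouping).
Most parsimonious ingroup topology: (((Species H,Species F),Species C),Species D).
Changes per character on this tree: C1: 1; C2: 1; C3: 1; C4: 1.
Total = 4.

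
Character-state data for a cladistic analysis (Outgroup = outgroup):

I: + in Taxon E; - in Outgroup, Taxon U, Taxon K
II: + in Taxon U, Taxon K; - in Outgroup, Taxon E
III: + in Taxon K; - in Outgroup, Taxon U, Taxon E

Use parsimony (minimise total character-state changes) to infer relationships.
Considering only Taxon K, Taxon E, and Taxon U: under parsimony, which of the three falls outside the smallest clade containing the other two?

The outgroup has state '-' for every character, so '+' is the derived state throughout.
I (derived state '+') is unique to Taxon E (autapomorphy; uninformative for grouping).
Only Taxon K and Taxon U show the derived state '+' for II, supporting them as a clade.
III: derived state '+' in Taxon K only — an autapomorphy, so it tells us nothing about relationships among taxa.
Most parsimonious ingroup topology: ((Taxon U,Taxon K),Taxon E).
Taxon K and Taxon U share a more recent common ancestor with each other than either does with Taxon E, so Taxon E is the least closely related of the three.

Taxon E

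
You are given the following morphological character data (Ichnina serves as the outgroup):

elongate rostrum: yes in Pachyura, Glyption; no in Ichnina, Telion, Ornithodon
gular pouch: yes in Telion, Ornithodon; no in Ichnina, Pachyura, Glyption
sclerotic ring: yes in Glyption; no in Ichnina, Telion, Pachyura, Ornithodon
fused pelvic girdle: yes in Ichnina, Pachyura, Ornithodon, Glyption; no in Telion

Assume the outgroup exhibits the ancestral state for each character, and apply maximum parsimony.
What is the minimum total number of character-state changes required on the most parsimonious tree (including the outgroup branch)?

4

Character polarity is set by the outgroup: the derived state is whichever differs from the outgroup's state, so for fused pelvic girdle the derived state is 'no', and for the remaining characters it is 'yes'.
Only Glyption and Pachyura show the derived state 'yes' for elongate rostrum, supporting them as a clade.
gular pouch: derived state 'yes' in Ornithodon and Telion only — synapomorphy for {Ornithodon, Telion}.
sclerotic ring: derived state 'yes' in Glyption only — an autapomorphy, so it tells us nothing about relationships among taxa.
fused pelvic girdle (derived state 'no') is unique to Telion (autapomorphy; uninformative for grouping).
Most parsimonious ingroup topology: ((Telion,Ornithodon),(Pachyura,Glyption)).
Changes per character on this tree: elongate rostrum: 1; gular pouch: 1; sclerotic ring: 1; fused pelvic girdle: 1.
Total = 4.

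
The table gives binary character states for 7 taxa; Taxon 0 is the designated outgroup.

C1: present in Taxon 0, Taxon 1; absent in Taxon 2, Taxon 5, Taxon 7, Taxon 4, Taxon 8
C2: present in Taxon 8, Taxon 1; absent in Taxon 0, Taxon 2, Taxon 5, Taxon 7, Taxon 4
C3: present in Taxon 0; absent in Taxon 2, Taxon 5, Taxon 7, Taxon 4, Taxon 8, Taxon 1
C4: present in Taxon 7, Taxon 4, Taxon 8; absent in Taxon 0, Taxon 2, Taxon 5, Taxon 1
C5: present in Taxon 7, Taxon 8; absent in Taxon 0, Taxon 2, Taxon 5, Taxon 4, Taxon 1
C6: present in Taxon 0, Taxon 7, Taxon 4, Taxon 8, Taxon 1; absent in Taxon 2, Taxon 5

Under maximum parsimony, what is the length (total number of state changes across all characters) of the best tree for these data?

7

Character polarity is set by the outgroup: the derived state is whichever differs from the outgroup's state, so for C1, C3, C6 the derived state is 'absent', and for the remaining characters it is 'present'.
Only Taxon 2, Taxon 4, Taxon 5, Taxon 7, and Taxon 8 show the derived state 'absent' for C1, supporting them as a clade.
C2 groups Taxon 1 and Taxon 8, which is incompatible with the clades supported by the remaining characters; treating it as convergent (homoplasy) costs fewer steps than any alternative tree.
C3 (derived state 'absent') is shared by all ingroup taxa — unites the whole ingroup.
Only Taxon 4, Taxon 7, and Taxon 8 show the derived state 'present' for C4, supporting them as a clade.
C5: derived state 'present' in Taxon 7 and Taxon 8 only — synapomorphy for {Taxon 7, Taxon 8}.
C6 (derived state 'absent') is shared by Taxon 2 and Taxon 5 — a synapomorphy uniting that clade.
Most parsimonious ingroup topology: (((Taxon 2,Taxon 5),((Taxon 7,Taxon 8),Taxon 4)),Taxon 1).
Changes per character on this tree: C1: 1; C2: 2; C3: 1; C4: 1; C5: 1; C6: 1.
Total = 7.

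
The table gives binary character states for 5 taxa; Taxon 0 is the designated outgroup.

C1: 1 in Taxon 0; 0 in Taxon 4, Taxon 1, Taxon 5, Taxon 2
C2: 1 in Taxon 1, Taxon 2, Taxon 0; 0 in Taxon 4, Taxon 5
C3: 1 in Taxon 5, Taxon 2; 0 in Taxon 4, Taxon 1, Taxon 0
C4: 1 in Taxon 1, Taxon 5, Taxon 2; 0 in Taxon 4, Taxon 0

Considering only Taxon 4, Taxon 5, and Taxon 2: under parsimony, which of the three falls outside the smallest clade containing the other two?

Character polarity is set by the outgroup: the derived state is whichever differs from the outgroup's state, so for C1, C2 the derived state is '0', and for the remaining characters it is '1'.
C1 (derived state '0') is shared by all ingroup taxa — unites the whole ingroup.
C2 groups Taxon 4 and Taxon 5, which is incompatible with the clades supported by the remaining characters; treating it as convergent (homoplasy) costs fewer steps than any alternative tree.
Only Taxon 2 and Taxon 5 show the derived state '1' for C3, supporting them as a clade.
C4 (derived state '1') is shared by Taxon 1, Taxon 2, and Taxon 5 — a synapomorphy uniting that clade.
Most parsimonious ingroup topology: (((Taxon 2,Taxon 5),Taxon 1),Taxon 4).
Taxon 2 and Taxon 5 share a more recent common ancestor with each other than either does with Taxon 4, so Taxon 4 is the least closely related of the three.

Taxon 4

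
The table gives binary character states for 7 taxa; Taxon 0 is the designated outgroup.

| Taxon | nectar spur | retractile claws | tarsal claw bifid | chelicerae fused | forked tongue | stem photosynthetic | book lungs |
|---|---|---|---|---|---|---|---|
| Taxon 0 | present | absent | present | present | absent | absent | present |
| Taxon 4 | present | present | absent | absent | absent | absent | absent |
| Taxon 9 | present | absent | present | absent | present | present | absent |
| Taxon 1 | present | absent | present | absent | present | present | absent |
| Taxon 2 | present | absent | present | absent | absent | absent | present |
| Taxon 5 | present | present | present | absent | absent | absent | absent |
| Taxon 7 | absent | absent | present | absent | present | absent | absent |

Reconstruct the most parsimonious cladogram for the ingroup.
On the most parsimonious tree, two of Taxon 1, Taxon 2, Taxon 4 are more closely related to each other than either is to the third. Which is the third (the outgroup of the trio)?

Taxon 2

Character polarity is set by the outgroup: the derived state is whichever differs from the outgroup's state, so for nectar spur, tarsal claw bifid, chelicerae fused, book lungs the derived state is 'absent', and for the remaining characters it is 'present'.
nectar spur: derived state 'absent' in Taxon 7 only — an autapomorphy, so it tells us nothing about relationships among taxa.
retractile claws: derived state 'present' in Taxon 4 and Taxon 5 only — synapomorphy for {Taxon 4, Taxon 5}.
tarsal claw bifid: derived state 'absent' in Taxon 4 only — an autapomorphy, so it tells us nothing about relationships among taxa.
All ingroup taxa share the derived state 'absent' for chelicerae fused; it defines the ingroup but does not resolve relationships within it.
forked tongue: derived state 'present' in Taxon 1, Taxon 7, and Taxon 9 only — synapomorphy for {Taxon 1, Taxon 7, Taxon 9}.
Only Taxon 1 and Taxon 9 show the derived state 'present' for stem photosynthetic, supporting them as a clade.
Only Taxon 1, Taxon 4, Taxon 5, Taxon 7, and Taxon 9 show the derived state 'absent' for book lungs, supporting them as a clade.
Most parsimonious ingroup topology: (((Taxon 4,Taxon 5),((Taxon 9,Taxon 1),Taxon 7)),Taxon 2).
Taxon 1 and Taxon 4 share a more recent common ancestor with each other than either does with Taxon 2, so Taxon 2 is the least closely related of the three.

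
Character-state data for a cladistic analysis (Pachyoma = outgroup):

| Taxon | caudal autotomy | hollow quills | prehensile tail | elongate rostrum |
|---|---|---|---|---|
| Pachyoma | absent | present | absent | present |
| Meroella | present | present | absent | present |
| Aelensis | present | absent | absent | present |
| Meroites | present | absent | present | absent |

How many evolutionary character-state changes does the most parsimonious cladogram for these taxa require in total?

4

Character polarity is set by the outgroup: the derived state is whichever differs from the outgroup's state, so for hollow quills, elongate rostrum the derived state is 'absent', and for the remaining characters it is 'present'.
caudal autotomy (derived state 'present') is shared by all ingroup taxa — unites the whole ingroup.
Only Aelensis and Meroites show the derived state 'absent' for hollow quills, supporting them as a clade.
prehensile tail: derived state 'present' in Meroites only — an autapomorphy, so it tells us nothing about relationships among taxa.
elongate rostrum: derived state 'absent' in Meroites only — an autapomorphy, so it tells us nothing about relationships among taxa.
Most parsimonious ingroup topology: (Meroella,(Aelensis,Meroites)).
Changes per character on this tree: caudal autotomy: 1; hollow quills: 1; prehensile tail: 1; elongate rostrum: 1.
Total = 4.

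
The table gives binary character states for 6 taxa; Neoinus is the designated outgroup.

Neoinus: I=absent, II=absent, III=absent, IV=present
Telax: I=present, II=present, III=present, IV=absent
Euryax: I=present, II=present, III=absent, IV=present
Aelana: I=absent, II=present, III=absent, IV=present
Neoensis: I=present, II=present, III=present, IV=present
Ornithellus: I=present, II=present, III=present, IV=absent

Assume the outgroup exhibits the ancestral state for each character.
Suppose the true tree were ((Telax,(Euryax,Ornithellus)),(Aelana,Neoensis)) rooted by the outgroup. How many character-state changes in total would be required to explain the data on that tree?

Map each character onto ((Telax,(Euryax,Ornithellus)),(Aelana,Neoensis)) (rooted by Neoinus) and count the minimum state changes it requires (Fitch parsimony):
I: 2; II: 1; III: 3; IV: 2.
Total tree length = 8.

8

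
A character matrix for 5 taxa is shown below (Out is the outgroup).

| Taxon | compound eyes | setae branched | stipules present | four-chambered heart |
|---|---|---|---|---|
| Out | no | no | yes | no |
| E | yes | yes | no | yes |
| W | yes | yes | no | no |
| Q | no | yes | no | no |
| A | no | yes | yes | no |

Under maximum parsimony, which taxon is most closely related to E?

Character polarity is set by the outgroup: the derived state is whichever differs from the outgroup's state, so for stipules present the derived state is 'no', and for the remaining characters it is 'yes'.
compound eyes: derived state 'yes' in E and W only — synapomorphy for {E, W}.
All ingroup taxa share the derived state 'yes' for setae branched; it defines the ingroup but does not resolve relationships within it.
stipules present (derived state 'no') is shared by E, Q, and W — a synapomorphy uniting that clade.
four-chambered heart: derived state 'yes' in E only — an autapomorphy, so it tells us nothing about relationships among taxa.
Most parsimonious ingroup topology: (((E,W),Q),A).
E and W form a cherry on this tree, so they are sister taxa.

W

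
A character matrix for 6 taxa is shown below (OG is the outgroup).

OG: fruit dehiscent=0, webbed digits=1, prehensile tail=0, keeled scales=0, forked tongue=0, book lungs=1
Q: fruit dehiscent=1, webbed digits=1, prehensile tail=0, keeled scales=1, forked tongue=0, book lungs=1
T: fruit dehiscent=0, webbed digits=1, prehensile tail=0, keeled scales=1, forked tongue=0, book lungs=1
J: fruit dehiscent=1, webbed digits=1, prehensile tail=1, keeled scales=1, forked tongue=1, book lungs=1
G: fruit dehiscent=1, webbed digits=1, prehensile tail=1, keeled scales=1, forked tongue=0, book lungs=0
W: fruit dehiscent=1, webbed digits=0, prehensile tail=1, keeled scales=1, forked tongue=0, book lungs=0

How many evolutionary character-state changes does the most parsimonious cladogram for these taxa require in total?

6

Character polarity is set by the outgroup: the derived state is whichever differs from the outgroup's state, so for webbed digits, book lungs the derived state is '0', and for the remaining characters it is '1'.
fruit dehiscent: derived state '1' in G, J, Q, and W only — synapomorphy for {G, J, Q, W}.
webbed digits: derived state '0' in W only — an autapomorphy, so it tells us nothing about relationships among taxa.
prehensile tail: derived state '1' in G, J, and W only — synapomorphy for {G, J, W}.
keeled scales (derived state '1') is shared by all ingroup taxa — unites the whole ingroup.
forked tongue: derived state '1' in J only — an autapomorphy, so it tells us nothing about relationships among taxa.
book lungs (derived state '0') is shared by G and W — a synapomorphy uniting that clade.
Most parsimonious ingroup topology: ((Q,(J,(G,W))),T).
Changes per character on this tree: fruit dehiscent: 1; webbed digits: 1; prehensile tail: 1; keeled scales: 1; forked tongue: 1; book lungs: 1.
Total = 6.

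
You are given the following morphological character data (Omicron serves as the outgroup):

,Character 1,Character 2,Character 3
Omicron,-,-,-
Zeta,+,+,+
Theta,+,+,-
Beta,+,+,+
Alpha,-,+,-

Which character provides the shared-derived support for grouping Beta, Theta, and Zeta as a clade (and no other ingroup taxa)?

The outgroup has state '-' for every character, so '+' is the derived state throughout.
Character 1: derived state '+' in Beta, Theta, and Zeta only — synapomorphy for {Beta, Theta, Zeta}.
All ingroup taxa share the derived state '+' for Character 2; it defines the ingroup but does not resolve relationships within it.
Character 3: derived state '+' in Beta and Zeta only — synapomorphy for {Beta, Zeta}.
Most parsimonious ingroup topology: (((Zeta,Beta),Theta),Alpha).
The clade {Beta, Theta, Zeta} is supported by Character 1: its derived state '+' occurs in exactly those taxa and in no other taxon (including the outgroup).

Character 1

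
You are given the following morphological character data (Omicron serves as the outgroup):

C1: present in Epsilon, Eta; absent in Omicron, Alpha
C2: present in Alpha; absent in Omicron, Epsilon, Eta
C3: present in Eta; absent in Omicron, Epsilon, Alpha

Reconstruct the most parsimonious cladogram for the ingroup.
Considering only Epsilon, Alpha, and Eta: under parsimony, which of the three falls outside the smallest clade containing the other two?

Alpha

The outgroup has state 'absent' for every character, so 'present' is the derived state throughout.
C1 (derived state 'present') is shared by Epsilon and Eta — a synapomorphy uniting that clade.
C2 (derived state 'present') is unique to Alpha (autapomorphy; uninformative for grouping).
C3 (derived state 'present') is unique to Eta (autapomorphy; uninformative for grouping).
Most parsimonious ingroup topology: ((Epsilon,Eta),Alpha).
Epsilon and Eta share a more recent common ancestor with each other than either does with Alpha, so Alpha is the least closely related of the three.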